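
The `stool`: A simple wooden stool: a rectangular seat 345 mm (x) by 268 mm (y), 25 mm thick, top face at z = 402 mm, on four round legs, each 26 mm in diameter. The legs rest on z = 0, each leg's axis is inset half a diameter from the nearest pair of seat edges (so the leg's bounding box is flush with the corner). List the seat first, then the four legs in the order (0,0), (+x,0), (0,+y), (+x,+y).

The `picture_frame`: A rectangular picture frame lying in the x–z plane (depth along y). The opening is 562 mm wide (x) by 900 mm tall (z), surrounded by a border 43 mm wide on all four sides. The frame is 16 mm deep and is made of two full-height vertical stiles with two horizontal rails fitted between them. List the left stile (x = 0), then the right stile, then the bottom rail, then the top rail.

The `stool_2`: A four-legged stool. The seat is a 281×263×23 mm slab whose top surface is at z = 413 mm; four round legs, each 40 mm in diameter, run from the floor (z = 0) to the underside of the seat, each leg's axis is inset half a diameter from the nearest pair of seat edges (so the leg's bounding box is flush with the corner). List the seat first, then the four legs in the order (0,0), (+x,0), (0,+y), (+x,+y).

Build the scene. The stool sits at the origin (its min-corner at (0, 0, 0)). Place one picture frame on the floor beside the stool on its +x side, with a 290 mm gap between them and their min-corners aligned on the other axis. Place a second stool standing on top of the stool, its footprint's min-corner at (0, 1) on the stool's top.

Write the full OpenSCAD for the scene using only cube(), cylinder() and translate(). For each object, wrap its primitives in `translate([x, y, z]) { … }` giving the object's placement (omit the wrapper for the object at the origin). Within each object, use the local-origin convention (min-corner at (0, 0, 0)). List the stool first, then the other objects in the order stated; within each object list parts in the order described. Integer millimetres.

translate([0, 0, 377]) cube([345, 268, 25]);
translate([13, 13, 0]) cylinder(h = 377, r = 13);
translate([332, 13, 0]) cylinder(h = 377, r = 13);
translate([13, 255, 0]) cylinder(h = 377, r = 13);
translate([332, 255, 0]) cylinder(h = 377, r = 13);
translate([635, 0, 0]) {
  cube([43, 16, 986]);
  translate([605, 0, 0]) cube([43, 16, 986]);
  translate([43, 0, 0]) cube([562, 16, 43]);
  translate([43, 0, 943]) cube([562, 16, 43]);
}
translate([0, 1, 402]) {
  translate([0, 0, 390]) cube([281, 263, 23]);
  translate([20, 20, 0]) cylinder(h = 390, r = 20);
  translate([261, 20, 0]) cylinder(h = 390, r = 20);
  translate([20, 243, 0]) cylinder(h = 390, r = 20);
  translate([261, 243, 0]) cylinder(h = 390, r = 20);
}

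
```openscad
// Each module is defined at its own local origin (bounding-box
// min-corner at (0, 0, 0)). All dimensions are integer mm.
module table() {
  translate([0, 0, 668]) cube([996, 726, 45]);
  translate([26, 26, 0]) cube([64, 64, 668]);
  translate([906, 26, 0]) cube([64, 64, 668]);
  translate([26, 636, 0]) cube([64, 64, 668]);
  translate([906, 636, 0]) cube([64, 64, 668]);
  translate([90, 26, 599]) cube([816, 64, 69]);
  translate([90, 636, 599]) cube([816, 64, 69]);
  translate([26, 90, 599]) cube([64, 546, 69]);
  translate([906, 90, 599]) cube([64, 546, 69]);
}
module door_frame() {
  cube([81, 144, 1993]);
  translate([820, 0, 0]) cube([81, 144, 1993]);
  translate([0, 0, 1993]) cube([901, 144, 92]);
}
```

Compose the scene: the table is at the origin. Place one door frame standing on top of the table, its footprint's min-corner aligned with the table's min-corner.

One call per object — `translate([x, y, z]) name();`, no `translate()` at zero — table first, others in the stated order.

table();
translate([0, 0, 713]) door_frame();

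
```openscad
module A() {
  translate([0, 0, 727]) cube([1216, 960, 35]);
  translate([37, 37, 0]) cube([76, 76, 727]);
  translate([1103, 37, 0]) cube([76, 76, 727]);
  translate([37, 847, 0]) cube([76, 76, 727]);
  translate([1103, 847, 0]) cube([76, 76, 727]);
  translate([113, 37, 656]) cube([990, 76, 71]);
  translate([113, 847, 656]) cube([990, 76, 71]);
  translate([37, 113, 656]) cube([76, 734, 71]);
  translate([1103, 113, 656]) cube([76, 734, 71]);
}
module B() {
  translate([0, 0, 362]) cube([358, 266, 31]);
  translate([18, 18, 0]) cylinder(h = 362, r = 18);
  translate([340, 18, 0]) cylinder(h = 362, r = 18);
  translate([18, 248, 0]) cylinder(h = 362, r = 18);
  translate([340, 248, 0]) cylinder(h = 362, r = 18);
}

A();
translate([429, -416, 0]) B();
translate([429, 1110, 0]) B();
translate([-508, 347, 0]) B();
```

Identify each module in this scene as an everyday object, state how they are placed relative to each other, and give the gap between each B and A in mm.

A is a table. B is a stool. Three stools sit around the table at the −y, +y, −x sides. The gap between each stool and the table is 150 mm.

Each stool's nearest face is 150 mm from the table's bounding box.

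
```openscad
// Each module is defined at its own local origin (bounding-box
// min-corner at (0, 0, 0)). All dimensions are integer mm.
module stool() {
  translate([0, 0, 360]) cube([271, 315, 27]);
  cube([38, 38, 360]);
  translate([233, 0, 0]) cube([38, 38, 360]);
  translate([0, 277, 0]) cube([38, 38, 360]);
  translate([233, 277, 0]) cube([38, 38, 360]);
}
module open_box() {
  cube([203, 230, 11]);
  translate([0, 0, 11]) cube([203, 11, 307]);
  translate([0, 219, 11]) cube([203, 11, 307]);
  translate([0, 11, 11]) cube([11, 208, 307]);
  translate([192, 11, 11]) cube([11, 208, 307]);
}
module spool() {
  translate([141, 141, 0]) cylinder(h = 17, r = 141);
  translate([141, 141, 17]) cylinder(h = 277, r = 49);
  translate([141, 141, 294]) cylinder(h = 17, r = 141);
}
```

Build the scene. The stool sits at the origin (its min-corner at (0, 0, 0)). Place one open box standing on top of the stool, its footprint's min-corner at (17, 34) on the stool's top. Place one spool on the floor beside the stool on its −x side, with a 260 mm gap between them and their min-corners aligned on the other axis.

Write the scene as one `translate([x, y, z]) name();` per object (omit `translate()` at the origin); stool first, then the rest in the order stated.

stool();
translate([17, 34, 387]) open_box();
translate([-542, 0, 0]) spool();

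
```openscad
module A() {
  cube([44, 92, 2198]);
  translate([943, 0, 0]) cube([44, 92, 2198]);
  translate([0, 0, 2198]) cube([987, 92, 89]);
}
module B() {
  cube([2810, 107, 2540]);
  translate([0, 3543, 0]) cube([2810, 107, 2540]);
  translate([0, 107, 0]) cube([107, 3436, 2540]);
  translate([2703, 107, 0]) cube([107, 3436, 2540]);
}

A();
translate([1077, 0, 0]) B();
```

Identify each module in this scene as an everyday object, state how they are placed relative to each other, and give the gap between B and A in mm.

A is a door frame. B is a house frame. The house frame is on the floor beside the door frame on its +x side. The gap between the house frame and the door frame is 90 mm.

The house frame's nearest face is 90 mm from the door frame's +x face.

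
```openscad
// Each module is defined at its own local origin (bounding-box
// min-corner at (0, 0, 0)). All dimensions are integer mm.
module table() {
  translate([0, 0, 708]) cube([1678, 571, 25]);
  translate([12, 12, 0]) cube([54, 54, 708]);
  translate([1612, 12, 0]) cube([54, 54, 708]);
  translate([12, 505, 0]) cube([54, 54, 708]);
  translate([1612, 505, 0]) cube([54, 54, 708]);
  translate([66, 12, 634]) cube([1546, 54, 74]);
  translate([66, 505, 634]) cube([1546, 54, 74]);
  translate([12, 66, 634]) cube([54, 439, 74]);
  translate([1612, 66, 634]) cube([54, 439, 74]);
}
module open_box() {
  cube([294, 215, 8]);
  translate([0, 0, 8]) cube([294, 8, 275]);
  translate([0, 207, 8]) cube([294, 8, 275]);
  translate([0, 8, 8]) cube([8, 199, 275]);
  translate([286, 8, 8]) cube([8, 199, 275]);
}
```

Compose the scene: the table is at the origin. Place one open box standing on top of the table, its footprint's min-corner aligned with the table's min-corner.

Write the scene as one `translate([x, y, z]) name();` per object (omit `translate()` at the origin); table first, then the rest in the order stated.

table();
translate([0, 0, 733]) open_box();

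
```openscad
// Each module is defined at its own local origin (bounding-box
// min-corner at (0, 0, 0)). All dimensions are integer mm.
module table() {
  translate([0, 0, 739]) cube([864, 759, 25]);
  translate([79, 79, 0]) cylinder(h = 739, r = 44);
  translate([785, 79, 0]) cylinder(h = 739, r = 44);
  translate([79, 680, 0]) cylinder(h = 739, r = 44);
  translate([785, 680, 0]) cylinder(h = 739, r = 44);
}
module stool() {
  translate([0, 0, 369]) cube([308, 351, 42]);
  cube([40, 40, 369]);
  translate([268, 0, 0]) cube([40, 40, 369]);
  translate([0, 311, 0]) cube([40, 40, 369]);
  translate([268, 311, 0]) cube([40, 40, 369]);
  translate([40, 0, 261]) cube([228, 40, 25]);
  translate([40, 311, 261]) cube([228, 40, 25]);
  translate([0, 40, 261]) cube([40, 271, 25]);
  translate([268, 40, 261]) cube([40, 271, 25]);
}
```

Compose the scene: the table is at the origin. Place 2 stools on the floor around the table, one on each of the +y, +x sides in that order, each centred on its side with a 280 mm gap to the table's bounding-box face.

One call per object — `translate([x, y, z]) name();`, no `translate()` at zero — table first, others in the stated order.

table();
translate([278, 1039, 0]) stool();
translate([1144, 204, 0]) stool();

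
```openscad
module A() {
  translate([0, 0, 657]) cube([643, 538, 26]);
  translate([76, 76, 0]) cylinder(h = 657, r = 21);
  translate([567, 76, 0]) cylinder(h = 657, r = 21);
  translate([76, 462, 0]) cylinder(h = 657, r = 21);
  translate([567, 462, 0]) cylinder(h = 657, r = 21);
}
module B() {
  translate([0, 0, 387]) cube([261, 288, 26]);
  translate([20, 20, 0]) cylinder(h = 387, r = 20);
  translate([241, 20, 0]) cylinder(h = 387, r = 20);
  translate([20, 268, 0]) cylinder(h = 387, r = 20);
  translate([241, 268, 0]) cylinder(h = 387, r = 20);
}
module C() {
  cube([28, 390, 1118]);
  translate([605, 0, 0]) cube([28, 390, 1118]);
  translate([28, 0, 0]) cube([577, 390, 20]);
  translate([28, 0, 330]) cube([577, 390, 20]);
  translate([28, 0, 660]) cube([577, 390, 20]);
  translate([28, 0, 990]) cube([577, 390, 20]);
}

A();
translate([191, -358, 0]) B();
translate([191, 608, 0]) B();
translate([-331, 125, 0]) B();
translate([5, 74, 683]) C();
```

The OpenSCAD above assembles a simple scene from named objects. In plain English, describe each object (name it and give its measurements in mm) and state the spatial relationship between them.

A is a table: top 643 mm (x) × 538 mm (y), 26 mm thick, upper face at z = 683 mm, on four round legs of 42 mm diameter, each leg's bounding box inset 55 mm from the nearest pair of top edges, running from z = 0 to the bottom of the top.

B is a simple wooden stool: a rectangular seat 261 mm (x) by 288 mm (y), 26 mm thick, top face at z = 413 mm, on four round legs, each 40 mm in diameter. The legs rest on z = 0, each leg's axis is inset half a diameter from the nearest pair of seat edges (so the leg's bounding box is flush with the corner).

C is an open bookshelf. Two side panels, each 28 mm thick, 390 mm deep and 1118 mm tall, stand 633 mm apart (outside-to-outside). Between them sit 4 shelves, each 20 mm thick and 390 mm deep, spanning the full gap between the sides. The bottom shelf rests on the floor (its underside at z = 0) and the clear gap between one shelf's top and the next shelf's underside is 310 mm.

Three stools sit around the table at the −y, +y, −x sides. The bookshelf is on top of the table, centred.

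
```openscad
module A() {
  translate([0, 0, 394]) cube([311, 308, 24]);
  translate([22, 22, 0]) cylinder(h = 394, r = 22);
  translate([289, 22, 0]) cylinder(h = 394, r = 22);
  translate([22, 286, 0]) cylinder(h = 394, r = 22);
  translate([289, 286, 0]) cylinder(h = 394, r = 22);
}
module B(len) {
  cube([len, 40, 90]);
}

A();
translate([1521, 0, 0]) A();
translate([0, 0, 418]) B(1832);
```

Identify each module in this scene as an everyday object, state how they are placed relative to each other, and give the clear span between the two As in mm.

A is a stool. B is a beam. A beam spans the tops of two stools. The clear span between the two stools is 1210 mm.

Second stool starts at x = 1521; first ends at x = 311; clear span = 1521 − 311 = 1210 mm.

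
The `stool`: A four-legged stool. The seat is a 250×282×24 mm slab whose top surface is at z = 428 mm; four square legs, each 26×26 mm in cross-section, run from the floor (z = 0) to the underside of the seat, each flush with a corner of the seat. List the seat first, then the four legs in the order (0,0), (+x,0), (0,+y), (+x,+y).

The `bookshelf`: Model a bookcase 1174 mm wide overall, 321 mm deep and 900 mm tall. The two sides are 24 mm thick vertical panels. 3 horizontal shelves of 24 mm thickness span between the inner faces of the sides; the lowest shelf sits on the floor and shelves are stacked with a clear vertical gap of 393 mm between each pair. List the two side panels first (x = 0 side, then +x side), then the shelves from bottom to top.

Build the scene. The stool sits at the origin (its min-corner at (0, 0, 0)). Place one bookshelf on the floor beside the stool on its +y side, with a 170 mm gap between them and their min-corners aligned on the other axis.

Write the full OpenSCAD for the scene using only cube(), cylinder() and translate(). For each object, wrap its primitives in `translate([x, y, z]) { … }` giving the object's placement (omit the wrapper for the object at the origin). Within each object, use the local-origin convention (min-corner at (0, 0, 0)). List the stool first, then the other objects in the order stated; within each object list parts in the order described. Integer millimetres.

translate([0, 0, 404]) cube([250, 282, 24]);
cube([26, 26, 404]);
translate([224, 0, 0]) cube([26, 26, 404]);
translate([0, 256, 0]) cube([26, 26, 404]);
translate([224, 256, 0]) cube([26, 26, 404]);
translate([0, 452, 0]) {
  cube([24, 321, 900]);
  translate([1150, 0, 0]) cube([24, 321, 900]);
  translate([24, 0, 0]) cube([1126, 321, 24]);
  translate([24, 0, 417]) cube([1126, 321, 24]);
  translate([24, 0, 834]) cube([1126, 321, 24]);
}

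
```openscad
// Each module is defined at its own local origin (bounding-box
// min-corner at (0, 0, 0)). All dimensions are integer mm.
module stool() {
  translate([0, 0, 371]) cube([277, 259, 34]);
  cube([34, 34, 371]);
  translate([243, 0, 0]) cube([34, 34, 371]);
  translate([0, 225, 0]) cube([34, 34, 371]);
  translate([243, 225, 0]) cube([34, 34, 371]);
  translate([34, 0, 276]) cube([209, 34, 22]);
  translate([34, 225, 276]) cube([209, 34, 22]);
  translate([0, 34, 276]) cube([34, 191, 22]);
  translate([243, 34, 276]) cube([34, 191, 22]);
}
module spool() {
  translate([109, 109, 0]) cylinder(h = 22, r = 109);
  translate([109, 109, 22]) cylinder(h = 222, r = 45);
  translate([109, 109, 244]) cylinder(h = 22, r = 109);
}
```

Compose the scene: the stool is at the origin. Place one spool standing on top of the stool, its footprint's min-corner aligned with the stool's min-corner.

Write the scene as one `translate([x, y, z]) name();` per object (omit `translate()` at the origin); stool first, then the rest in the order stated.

stool();
translate([0, 0, 405]) spool();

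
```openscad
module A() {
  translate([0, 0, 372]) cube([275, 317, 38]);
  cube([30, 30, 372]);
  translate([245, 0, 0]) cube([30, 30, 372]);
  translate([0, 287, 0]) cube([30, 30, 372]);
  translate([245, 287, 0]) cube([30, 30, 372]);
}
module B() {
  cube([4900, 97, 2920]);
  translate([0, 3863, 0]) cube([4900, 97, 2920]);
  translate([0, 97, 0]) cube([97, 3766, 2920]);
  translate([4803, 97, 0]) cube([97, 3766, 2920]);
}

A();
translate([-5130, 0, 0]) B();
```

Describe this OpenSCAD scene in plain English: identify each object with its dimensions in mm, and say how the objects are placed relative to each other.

A is a simple wooden stool: a rectangular seat 275 mm (x) by 317 mm (y), 38 mm thick, top face at z = 410 mm, on four square legs, each 30×30 mm in cross-section. The legs rest on z = 0, each flush with a corner of the seat.

B is a box-shaped house frame (walls only): outside footprint 4900×3960 mm, wall height 2920 mm, wall thickness 97 mm. The two y-facing walls run the full x-width; the two x-facing walls fit between the inner faces of the y-facing walls.

The house frame is on the floor beside the stool on its −x side.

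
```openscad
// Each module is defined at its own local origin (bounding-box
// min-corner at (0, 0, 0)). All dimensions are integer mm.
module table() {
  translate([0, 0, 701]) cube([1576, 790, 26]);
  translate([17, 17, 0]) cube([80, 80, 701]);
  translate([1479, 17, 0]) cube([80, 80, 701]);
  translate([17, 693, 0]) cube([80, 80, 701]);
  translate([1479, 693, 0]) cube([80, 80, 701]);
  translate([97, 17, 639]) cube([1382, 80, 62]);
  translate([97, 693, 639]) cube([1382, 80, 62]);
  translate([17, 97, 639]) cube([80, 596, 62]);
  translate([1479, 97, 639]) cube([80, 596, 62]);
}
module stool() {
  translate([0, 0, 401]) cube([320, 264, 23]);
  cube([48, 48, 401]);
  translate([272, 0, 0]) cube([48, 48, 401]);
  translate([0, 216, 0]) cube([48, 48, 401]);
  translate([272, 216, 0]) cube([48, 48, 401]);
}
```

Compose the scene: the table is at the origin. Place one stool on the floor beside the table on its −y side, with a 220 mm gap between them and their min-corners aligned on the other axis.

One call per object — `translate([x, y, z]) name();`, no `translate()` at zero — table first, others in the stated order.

table();
translate([0, -484, 0]) stool();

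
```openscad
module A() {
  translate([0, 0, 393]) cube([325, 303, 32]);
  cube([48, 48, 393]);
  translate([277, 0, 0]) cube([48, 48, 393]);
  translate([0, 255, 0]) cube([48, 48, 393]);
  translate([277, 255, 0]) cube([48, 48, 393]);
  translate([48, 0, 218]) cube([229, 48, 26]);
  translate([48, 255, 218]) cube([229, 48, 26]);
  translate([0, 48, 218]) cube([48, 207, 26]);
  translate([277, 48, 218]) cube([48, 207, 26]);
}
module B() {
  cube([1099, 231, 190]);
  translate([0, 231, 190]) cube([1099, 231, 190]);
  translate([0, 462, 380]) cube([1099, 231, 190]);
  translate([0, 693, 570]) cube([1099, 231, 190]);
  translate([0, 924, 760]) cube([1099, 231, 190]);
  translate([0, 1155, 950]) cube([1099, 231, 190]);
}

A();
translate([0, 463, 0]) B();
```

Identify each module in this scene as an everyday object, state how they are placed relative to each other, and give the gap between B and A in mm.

The staircase's nearest face is 160 mm from the stool's +y face.

A is a stool. B is a staircase. The staircase is on the floor beside the stool on its +y side. The gap between the staircase and the stool is 160 mm.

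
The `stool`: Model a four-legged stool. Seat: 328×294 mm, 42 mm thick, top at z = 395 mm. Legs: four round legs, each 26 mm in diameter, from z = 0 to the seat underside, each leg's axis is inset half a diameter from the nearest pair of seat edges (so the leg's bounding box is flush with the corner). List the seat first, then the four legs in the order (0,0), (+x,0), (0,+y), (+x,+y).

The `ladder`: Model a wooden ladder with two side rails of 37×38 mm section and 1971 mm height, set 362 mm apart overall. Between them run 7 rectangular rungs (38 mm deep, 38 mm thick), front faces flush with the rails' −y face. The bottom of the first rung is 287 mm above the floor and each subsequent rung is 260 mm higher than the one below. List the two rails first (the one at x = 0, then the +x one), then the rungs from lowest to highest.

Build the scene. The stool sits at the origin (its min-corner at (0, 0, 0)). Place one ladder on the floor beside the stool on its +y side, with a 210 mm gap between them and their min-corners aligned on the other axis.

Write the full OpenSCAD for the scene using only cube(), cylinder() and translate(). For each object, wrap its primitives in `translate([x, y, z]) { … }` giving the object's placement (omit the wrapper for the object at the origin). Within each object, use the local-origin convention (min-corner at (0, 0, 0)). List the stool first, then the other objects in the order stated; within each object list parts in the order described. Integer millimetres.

translate([0, 0, 353]) cube([328, 294, 42]);
translate([13, 13, 0]) cylinder(h = 353, r = 13);
translate([315, 13, 0]) cylinder(h = 353, r = 13);
translate([13, 281, 0]) cylinder(h = 353, r = 13);
translate([315, 281, 0]) cylinder(h = 353, r = 13);
translate([0, 504, 0]) {
  cube([37, 38, 1971]);
  translate([325, 0, 0]) cube([37, 38, 1971]);
  translate([37, 0, 287]) cube([288, 38, 38]);
  translate([37, 0, 547]) cube([288, 38, 38]);
  translate([37, 0, 807]) cube([288, 38, 38]);
  translate([37, 0, 1067]) cube([288, 38, 38]);
  translate([37, 0, 1327]) cube([288, 38, 38]);
  translate([37, 0, 1587]) cube([288, 38, 38]);
  translate([37, 0, 1847]) cube([288, 38, 38]);
}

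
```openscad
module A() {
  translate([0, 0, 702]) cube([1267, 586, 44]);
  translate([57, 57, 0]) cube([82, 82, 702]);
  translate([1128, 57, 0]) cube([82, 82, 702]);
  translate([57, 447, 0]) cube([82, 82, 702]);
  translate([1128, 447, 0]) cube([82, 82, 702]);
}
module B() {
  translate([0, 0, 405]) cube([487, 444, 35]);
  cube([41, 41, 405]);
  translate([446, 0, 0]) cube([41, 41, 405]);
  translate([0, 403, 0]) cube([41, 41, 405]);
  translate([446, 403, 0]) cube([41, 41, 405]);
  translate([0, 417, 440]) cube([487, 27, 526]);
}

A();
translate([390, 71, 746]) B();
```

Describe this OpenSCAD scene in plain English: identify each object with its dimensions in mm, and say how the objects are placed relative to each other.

A is a table: top 1267 mm (x) × 586 mm (y), 44 mm thick, upper face at z = 746 mm, on four 82×82 mm square legs, each inset 57 mm from the nearest pair of top edges, running from z = 0 to the bottom of the top.

B is a chair: 487×444 mm seat, 35 mm thick, top at z = 440 mm, on four 41 mm square corner legs flush with the seat edges. A 27 mm thick backrest slab spans the full seat width, extending 526 mm above the seat top, its back face flush with the seat's +y edge.

The chair is on top of the table, centred.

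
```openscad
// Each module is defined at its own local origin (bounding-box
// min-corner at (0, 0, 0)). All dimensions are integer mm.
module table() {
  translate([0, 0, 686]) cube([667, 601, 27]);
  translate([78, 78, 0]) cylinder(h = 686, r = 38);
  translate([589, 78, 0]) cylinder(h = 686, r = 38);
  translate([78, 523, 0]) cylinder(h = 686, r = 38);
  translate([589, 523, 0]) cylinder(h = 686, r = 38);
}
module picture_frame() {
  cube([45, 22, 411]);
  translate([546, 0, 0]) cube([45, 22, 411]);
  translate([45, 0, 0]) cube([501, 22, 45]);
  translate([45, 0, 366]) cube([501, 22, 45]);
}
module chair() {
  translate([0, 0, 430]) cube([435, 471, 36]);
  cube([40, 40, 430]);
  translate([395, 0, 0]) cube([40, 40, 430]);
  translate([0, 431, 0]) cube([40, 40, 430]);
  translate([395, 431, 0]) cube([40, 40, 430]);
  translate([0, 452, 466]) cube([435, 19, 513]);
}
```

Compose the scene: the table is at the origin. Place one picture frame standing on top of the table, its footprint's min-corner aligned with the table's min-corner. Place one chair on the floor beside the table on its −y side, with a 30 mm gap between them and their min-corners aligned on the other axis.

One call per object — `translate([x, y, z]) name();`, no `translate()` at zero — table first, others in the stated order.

table();
translate([0, 0, 713]) picture_frame();
translate([0, -501, 0]) chair();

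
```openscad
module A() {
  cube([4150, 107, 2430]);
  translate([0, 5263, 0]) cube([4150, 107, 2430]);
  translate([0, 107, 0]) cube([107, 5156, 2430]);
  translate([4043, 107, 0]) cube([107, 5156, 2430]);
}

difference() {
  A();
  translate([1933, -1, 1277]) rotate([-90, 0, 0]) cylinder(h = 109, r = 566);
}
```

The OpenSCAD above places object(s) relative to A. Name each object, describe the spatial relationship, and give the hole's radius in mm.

A is a house frame. The house frame has a circular hole through its front wall. The hole's radius is 566 mm.

The subtracted cylinder has r = 566 mm.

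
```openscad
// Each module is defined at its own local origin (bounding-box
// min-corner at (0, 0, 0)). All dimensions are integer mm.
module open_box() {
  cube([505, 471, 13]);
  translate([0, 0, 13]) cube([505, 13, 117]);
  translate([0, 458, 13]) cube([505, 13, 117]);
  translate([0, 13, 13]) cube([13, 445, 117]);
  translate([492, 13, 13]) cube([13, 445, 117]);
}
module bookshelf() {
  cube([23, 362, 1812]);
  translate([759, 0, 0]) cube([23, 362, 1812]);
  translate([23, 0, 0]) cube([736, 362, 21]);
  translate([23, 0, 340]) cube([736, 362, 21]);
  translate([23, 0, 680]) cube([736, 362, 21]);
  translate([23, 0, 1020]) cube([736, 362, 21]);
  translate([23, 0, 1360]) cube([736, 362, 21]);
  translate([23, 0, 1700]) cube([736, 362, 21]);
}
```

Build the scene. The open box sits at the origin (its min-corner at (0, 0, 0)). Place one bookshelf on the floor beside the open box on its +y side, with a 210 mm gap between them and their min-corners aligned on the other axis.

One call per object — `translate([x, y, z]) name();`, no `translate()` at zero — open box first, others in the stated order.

open_box();
translate([0, 681, 0]) bookshelf();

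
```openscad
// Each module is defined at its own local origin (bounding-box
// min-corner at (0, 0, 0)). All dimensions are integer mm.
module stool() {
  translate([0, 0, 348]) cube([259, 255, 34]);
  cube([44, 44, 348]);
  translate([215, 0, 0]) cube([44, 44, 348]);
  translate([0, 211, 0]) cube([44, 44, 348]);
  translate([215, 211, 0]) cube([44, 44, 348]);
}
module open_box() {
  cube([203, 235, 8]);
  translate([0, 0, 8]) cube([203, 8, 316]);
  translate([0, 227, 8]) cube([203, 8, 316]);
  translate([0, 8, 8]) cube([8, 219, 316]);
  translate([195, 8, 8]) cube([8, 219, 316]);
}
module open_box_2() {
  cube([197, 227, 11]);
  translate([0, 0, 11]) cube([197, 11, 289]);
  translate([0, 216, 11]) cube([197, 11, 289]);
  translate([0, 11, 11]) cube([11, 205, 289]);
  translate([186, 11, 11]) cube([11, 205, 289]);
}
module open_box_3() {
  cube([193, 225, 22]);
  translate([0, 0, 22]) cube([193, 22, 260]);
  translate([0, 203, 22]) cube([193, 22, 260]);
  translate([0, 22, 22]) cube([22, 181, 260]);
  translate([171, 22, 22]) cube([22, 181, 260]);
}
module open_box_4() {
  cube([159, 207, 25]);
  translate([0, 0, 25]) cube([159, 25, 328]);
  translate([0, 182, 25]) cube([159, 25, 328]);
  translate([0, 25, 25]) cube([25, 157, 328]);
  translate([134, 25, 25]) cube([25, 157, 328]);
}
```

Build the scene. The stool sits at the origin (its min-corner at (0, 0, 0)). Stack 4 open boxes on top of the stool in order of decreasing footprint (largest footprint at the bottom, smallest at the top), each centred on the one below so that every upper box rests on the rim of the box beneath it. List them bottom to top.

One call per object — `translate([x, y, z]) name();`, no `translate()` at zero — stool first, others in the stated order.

stool();
translate([28, 10, 382]) open_box();
translate([31, 14, 706]) open_box_2();
translate([33, 15, 1006]) open_box_3();
translate([50, 24, 1288]) open_box_4();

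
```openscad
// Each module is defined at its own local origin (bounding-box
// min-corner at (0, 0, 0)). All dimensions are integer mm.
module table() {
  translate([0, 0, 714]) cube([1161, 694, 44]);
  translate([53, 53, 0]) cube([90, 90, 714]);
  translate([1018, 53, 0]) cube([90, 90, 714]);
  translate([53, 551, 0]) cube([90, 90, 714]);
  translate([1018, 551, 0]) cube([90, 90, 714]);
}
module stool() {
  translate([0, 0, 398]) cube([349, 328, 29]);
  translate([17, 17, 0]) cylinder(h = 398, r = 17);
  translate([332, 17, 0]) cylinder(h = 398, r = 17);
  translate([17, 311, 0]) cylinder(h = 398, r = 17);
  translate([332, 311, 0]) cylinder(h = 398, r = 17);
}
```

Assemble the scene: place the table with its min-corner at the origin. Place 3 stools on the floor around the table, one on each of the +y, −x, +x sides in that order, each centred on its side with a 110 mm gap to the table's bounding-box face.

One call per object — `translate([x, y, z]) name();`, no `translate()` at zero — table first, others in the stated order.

table();
translate([406, 804, 0]) stool();
translate([-459, 183, 0]) stool();
translate([1271, 183, 0]) stool();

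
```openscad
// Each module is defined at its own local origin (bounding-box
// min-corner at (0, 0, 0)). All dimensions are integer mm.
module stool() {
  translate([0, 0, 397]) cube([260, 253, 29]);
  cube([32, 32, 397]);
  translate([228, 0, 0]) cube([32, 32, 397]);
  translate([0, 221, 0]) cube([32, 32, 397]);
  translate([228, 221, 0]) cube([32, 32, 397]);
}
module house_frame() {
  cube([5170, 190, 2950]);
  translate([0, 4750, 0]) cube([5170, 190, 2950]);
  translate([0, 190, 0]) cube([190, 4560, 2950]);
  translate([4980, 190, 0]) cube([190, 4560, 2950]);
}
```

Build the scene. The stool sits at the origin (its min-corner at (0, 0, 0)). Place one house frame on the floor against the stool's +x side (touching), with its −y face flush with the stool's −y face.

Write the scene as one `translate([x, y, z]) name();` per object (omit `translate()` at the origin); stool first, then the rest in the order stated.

stool();
translate([260, 0, 0]) house_frame();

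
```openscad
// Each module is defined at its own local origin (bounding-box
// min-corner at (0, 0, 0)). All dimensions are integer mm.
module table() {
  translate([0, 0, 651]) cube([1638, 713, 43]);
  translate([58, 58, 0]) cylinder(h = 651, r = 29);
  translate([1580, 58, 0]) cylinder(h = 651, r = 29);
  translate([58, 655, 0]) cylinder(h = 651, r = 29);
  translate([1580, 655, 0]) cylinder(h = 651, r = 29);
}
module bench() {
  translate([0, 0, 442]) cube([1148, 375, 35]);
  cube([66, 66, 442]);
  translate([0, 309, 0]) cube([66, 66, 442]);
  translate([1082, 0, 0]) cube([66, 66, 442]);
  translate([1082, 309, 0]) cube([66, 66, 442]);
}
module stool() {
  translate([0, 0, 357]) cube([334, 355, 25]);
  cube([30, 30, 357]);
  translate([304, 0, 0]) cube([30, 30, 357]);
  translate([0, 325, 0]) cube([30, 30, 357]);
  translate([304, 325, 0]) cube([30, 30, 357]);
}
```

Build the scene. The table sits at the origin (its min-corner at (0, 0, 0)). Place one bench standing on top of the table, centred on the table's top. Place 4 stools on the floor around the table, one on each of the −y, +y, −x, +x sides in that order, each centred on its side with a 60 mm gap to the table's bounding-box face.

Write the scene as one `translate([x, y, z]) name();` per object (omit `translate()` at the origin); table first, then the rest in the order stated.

table();
translate([245, 169, 694]) bench();
translate([652, -415, 0]) stool();
translate([652, 773, 0]) stool();
translate([-394, 179, 0]) stool();
translate([1698, 179, 0]) stool();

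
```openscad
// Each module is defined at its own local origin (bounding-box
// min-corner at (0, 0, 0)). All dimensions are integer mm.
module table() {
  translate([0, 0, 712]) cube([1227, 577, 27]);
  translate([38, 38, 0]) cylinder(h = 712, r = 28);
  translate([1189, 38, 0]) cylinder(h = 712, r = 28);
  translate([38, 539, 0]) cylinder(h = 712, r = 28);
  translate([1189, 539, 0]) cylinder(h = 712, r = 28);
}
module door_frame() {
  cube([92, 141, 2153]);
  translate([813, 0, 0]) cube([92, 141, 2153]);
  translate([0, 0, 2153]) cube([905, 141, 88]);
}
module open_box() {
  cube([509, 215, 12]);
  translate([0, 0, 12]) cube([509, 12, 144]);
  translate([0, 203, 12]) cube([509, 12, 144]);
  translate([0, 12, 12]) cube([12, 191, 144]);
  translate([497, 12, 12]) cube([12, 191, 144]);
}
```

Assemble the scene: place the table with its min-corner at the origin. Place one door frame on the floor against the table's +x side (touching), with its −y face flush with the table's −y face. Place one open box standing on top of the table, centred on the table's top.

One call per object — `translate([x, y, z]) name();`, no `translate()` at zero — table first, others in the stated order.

table();
translate([1227, 0, 0]) door_frame();
translate([359, 181, 739]) open_box();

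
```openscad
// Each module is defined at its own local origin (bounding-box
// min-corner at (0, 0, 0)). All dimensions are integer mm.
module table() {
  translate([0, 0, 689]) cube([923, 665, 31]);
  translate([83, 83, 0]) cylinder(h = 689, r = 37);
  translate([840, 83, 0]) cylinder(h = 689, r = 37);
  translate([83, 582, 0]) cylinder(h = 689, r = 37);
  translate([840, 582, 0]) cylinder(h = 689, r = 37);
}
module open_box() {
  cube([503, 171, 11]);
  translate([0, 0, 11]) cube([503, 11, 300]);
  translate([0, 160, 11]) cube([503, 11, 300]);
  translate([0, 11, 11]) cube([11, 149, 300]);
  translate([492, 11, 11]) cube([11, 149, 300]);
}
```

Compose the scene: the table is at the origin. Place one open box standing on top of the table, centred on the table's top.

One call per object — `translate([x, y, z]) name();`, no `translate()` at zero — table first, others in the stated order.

table();
translate([210, 247, 720]) open_box();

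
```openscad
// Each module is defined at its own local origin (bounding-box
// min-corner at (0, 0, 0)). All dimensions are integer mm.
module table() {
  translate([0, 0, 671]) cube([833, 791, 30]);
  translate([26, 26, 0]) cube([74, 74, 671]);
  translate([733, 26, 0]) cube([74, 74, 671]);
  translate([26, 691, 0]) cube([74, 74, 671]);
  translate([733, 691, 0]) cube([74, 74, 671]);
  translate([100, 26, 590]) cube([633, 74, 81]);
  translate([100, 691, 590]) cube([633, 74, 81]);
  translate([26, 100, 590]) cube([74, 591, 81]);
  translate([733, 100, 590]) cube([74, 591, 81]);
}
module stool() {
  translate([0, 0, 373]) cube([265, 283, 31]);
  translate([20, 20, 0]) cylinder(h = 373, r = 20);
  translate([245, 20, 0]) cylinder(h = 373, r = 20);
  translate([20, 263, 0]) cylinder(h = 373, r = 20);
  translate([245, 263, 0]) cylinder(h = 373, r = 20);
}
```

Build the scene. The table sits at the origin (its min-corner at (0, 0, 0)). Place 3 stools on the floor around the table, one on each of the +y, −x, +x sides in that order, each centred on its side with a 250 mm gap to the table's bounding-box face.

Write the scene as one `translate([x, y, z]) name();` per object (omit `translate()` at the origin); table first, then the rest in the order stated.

table();
translate([284, 1041, 0]) stool();
translate([-515, 254, 0]) stool();
translate([1083, 254, 0]) stool();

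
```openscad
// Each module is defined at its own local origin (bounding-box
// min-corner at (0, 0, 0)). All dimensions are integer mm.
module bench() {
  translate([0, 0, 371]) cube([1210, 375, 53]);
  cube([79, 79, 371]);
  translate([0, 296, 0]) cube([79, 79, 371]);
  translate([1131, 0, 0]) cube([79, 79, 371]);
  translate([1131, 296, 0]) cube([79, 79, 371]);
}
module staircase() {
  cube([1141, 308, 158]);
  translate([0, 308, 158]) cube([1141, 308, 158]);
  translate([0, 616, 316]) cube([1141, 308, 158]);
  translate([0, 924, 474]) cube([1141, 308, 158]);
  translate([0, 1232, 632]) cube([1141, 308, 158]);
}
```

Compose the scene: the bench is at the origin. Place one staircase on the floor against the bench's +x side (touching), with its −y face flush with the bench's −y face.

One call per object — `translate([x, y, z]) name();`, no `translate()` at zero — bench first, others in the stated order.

bench();
translate([1210, 0, 0]) staircase();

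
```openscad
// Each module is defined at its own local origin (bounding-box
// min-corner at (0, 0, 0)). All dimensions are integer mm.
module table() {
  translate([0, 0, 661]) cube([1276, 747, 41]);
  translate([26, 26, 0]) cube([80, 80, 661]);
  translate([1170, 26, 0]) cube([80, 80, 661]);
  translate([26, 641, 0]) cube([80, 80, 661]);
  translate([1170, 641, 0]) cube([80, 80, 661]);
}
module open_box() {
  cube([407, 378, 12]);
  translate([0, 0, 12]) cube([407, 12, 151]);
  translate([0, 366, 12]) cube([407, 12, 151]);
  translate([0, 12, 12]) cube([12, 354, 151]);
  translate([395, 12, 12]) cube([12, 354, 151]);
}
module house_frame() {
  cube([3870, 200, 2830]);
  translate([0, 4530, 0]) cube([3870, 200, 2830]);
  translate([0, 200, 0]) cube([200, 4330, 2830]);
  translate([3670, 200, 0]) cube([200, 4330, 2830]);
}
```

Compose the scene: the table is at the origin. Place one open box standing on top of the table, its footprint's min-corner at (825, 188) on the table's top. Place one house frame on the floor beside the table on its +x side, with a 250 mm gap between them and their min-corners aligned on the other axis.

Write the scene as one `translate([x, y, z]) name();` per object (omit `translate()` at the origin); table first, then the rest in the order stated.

table();
translate([825, 188, 702]) open_box();
translate([1526, 0, 0]) house_frame();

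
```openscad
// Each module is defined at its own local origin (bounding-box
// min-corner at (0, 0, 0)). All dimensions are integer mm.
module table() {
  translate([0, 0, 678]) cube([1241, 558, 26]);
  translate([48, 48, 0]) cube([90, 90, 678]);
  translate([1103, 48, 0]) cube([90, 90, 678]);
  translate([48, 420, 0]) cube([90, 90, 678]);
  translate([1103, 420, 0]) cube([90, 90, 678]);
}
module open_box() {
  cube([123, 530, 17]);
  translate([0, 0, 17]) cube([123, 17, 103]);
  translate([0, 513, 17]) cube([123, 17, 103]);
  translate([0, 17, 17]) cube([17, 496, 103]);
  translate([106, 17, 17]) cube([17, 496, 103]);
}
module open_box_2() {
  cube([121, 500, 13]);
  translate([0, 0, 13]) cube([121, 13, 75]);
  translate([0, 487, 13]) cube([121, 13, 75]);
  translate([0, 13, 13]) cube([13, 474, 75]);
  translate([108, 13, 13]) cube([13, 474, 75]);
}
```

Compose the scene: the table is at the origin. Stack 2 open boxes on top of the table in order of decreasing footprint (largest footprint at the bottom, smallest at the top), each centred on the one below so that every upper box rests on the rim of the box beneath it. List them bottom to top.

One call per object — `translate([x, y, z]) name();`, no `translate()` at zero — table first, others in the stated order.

table();
translate([559, 14, 704]) open_box();
translate([560, 29, 824]) open_box_2();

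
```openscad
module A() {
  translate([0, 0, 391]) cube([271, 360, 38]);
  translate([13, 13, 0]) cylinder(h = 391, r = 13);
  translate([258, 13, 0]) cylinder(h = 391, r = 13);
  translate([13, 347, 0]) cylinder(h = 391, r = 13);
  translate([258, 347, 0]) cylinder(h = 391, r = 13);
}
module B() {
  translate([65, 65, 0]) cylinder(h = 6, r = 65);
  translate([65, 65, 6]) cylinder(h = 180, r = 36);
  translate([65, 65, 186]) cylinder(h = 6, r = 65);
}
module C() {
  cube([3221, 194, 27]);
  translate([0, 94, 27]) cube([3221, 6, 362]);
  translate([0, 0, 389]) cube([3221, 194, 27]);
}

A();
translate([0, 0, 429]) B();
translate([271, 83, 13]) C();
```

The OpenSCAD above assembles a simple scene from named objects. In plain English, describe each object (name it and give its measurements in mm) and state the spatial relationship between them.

A is a four-legged stool. The seat is a 271×360×38 mm slab whose top surface is at z = 429 mm; four round legs, each 26 mm in diameter, run from the floor (z = 0) to the underside of the seat, each leg's axis is inset half a diameter from the nearest pair of seat edges (so the leg's bounding box is flush with the corner).

B is a spool: two coaxial disc flanges of radius 65 mm and thickness 6 mm, joined by a core cylinder of radius 36 mm and height 180 mm. The lower flange rests on z = 0 and the three cylinders share a vertical axis.

C is an I-beam lying along x, 3221 mm long. Overall section height 416 mm. Two flanges 194 mm wide (y) and 27 mm thick, one on the floor and one at the top; a web 6 mm thick runs between them, centred on the flange width.

The spool is on top of the stool. The I-beam is beside the stool with their tops flush at z = 429.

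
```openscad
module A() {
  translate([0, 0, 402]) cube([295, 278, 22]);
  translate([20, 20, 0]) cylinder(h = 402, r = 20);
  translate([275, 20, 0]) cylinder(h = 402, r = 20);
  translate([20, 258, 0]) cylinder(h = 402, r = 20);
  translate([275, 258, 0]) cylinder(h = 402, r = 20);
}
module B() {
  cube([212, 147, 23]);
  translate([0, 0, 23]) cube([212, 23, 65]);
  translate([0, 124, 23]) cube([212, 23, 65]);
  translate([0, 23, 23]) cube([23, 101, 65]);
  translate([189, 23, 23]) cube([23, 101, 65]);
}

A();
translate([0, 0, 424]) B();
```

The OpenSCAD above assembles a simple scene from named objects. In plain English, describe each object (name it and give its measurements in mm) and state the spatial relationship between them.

A is a simple wooden stool: a rectangular seat 295 mm (x) by 278 mm (y), 22 mm thick, top face at z = 424 mm, on four round legs, each 40 mm in diameter. The legs rest on z = 0, each leg's axis is inset half a diameter from the nearest pair of seat edges (so the leg's bounding box is flush with the corner).

B is an open storage box with external size 212×147×88 mm and wall thickness 23 mm (the base is also 23 mm thick). The base covers the whole footprint; the four walls stand on the base, with the y-facing walls full-width and the x-facing walls fitting between their inner faces.

The open box is on top of the stool.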